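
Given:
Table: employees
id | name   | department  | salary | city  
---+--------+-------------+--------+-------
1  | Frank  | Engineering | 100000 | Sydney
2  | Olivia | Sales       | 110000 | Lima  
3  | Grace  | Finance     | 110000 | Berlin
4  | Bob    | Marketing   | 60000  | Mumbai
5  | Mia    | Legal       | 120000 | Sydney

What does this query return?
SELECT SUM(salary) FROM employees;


SUM(salary) = 100000 + 110000 + 110000 + 60000 + 120000 = 500000

500000


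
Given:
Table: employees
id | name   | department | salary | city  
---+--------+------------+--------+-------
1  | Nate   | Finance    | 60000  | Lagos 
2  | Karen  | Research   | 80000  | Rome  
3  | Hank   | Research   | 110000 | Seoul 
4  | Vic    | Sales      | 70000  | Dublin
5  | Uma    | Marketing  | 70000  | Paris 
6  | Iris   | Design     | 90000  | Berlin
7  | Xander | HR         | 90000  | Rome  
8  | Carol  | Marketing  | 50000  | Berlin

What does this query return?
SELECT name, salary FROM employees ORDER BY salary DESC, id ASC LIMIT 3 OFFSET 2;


Sort by salary DESC (id ASC tiebreak), then skip 2 and take 3
Rows 3 through 5

3 rows:
Xander, 90000
Karen, 80000
Vic, 70000


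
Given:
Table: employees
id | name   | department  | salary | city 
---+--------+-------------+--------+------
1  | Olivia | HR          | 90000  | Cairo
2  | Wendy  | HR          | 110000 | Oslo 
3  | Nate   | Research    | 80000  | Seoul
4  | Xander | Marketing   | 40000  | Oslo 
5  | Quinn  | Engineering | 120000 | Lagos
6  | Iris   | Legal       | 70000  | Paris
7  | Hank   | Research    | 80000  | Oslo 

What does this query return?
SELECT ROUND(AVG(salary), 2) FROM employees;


SUM(salary) = 590000
COUNT = 7
ROUND(AVG, 2) = ROUND(590000 / 7, 2) = 84285.71

84285.71


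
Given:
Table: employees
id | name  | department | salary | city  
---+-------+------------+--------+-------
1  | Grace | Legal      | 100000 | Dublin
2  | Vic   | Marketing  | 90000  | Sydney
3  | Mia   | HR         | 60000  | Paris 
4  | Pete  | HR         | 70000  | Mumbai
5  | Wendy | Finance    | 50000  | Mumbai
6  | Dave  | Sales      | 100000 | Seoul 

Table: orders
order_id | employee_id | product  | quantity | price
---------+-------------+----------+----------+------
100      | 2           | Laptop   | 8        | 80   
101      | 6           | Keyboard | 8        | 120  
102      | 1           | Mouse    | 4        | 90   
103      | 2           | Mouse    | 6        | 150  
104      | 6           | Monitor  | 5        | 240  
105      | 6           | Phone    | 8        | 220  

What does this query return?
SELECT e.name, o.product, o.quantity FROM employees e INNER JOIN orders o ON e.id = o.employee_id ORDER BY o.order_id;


Joining employees.id = orders.employee_id:
  employee Vic (id=2) -> order Laptop
  employee Dave (id=6) -> order Keyboard
  employee Grace (id=1) -> order Mouse
  employee Vic (id=2) -> order Mouse
  employee Dave (id=6) -> order Monitor
  employee Dave (id=6) -> order Phone


6 rows:
Vic, Laptop, 8
Dave, Keyboard, 8
Grace, Mouse, 4
Vic, Mouse, 6
Dave, Monitor, 5
Dave, Phone, 8


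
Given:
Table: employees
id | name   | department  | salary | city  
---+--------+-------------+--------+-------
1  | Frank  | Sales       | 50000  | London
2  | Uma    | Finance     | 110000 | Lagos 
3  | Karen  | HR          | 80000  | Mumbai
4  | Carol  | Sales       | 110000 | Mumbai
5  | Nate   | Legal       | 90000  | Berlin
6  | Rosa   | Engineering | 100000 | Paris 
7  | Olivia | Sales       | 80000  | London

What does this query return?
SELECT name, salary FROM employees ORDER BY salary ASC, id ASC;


Sorting by salary ASC, then id ASC for ties

7 rows:
Frank, 50000
Karen, 80000
Olivia, 80000
Nate, 90000
Rosa, 100000
Uma, 110000
Carol, 110000


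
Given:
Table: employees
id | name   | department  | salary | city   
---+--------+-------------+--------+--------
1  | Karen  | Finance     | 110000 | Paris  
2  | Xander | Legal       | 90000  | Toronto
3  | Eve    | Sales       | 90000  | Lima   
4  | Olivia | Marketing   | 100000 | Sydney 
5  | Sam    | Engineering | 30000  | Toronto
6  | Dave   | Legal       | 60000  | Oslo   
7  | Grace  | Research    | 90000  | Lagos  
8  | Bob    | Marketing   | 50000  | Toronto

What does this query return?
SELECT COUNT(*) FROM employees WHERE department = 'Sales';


Counting rows where department = 'Sales'
  Eve -> MATCH


1


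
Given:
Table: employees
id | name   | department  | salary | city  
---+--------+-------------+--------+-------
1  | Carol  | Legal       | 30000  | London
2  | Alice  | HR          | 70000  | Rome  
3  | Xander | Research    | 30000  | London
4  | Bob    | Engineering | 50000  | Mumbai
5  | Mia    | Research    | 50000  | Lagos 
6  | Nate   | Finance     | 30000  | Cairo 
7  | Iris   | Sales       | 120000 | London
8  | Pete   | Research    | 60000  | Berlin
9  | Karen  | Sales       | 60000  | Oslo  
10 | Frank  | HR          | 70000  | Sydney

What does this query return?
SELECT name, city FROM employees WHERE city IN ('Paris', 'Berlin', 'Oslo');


Filtering: city IN ('Paris', 'Berlin', 'Oslo')
Matching: 2 rows

2 rows:
Pete, Berlin
Karen, Oslo


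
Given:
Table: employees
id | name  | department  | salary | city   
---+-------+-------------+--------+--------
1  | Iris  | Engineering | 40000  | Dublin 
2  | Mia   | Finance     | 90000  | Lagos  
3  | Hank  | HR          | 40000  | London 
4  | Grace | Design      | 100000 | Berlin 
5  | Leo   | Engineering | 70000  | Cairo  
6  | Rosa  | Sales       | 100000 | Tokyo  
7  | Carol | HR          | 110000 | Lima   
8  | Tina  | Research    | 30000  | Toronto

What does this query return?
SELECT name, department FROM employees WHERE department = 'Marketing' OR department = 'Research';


Filtering: department = 'Marketing' OR 'Research'
Matching: 1 rows

1 rows:
Tina, Research


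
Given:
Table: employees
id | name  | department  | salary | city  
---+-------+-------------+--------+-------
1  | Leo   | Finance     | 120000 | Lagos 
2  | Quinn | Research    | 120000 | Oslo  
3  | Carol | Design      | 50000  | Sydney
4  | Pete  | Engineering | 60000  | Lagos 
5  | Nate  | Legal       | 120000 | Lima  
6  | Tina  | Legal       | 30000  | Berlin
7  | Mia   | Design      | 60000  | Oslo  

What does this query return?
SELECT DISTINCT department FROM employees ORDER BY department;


All 'department' values (row order): Finance, Research, Design, Engineering, Legal, Legal, Design
Removing duplicates leaves 5 unique value(s).

5 values:
Design
Engineering
Finance
Legal
Research


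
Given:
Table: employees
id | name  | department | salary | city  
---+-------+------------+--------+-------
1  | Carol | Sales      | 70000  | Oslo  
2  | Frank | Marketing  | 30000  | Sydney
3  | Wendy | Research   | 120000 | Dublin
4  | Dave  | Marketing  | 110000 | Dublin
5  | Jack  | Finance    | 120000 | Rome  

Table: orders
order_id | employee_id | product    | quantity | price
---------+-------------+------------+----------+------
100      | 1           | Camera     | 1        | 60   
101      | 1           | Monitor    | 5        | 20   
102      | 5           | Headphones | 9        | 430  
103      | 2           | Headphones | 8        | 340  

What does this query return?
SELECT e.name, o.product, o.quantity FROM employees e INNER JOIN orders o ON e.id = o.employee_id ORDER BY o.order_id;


Joining employees.id = orders.employee_id:
  employee Carol (id=1) -> order Camera
  employee Carol (id=1) -> order Monitor
  employee Jack (id=5) -> order Headphones
  employee Frank (id=2) -> order Headphones


4 rows:
Carol, Camera, 1
Carol, Monitor, 5
Jack, Headphones, 9
Frank, Headphones, 8


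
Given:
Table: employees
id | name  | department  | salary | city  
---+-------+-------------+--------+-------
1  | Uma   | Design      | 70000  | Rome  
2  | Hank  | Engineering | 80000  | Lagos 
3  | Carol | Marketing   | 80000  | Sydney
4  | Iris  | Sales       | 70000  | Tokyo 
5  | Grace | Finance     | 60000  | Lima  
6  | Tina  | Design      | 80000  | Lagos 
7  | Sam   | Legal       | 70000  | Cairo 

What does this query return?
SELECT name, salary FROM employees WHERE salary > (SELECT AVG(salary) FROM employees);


Subquery: AVG(salary) = 72857.14
Filtering: salary > 72857.14
  Hank (80000) -> MATCH
  Carol (80000) -> MATCH
  Tina (80000) -> MATCH


3 rows:
Hank, 80000
Carol, 80000
Tina, 80000


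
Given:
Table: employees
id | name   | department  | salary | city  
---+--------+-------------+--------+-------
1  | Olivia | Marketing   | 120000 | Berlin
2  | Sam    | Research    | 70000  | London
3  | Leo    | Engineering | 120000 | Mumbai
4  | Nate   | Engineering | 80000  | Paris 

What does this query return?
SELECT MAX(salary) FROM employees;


Salaries: 120000, 70000, 120000, 80000
MAX = 120000

120000


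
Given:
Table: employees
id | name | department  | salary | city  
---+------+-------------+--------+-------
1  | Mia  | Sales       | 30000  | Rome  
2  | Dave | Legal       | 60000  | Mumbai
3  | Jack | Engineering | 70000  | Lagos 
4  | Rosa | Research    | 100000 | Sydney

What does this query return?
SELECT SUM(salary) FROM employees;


SUM(salary) = 30000 + 60000 + 70000 + 100000 = 260000

260000


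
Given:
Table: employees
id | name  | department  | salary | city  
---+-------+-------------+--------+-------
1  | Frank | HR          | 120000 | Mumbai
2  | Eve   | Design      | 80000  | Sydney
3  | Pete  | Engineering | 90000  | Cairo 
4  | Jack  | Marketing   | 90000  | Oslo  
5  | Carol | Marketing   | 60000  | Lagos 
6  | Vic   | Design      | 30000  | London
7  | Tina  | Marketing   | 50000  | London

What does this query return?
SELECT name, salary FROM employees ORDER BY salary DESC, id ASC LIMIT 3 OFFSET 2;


Sort by salary DESC (id ASC tiebreak), then skip 2 and take 3
Rows 3 through 5

3 rows:
Jack, 90000
Eve, 80000
Carol, 60000


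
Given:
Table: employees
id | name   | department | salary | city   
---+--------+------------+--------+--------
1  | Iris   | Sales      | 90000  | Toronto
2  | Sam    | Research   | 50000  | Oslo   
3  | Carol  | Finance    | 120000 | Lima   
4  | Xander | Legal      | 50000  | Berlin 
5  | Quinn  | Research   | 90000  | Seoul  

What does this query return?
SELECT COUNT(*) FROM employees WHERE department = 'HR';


Counting rows where department = 'HR'


0


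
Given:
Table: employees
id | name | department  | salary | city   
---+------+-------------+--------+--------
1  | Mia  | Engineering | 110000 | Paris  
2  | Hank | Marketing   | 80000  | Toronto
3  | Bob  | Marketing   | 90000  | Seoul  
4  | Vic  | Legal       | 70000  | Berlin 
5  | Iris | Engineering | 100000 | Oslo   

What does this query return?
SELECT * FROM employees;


SELECT * returns all 5 rows with all columns

5 rows:
1, Mia, Engineering, 110000, Paris
2, Hank, Marketing, 80000, Toronto
3, Bob, Marketing, 90000, Seoul
4, Vic, Legal, 70000, Berlin
5, Iris, Engineering, 100000, Oslo


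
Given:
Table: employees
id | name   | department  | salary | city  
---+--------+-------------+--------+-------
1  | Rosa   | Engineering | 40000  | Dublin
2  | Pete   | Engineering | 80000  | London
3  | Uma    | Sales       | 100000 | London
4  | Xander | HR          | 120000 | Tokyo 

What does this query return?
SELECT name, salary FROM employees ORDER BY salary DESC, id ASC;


Sorting by salary DESC, then id ASC for ties

4 rows:
Xander, 120000
Uma, 100000
Pete, 80000
Rosa, 40000


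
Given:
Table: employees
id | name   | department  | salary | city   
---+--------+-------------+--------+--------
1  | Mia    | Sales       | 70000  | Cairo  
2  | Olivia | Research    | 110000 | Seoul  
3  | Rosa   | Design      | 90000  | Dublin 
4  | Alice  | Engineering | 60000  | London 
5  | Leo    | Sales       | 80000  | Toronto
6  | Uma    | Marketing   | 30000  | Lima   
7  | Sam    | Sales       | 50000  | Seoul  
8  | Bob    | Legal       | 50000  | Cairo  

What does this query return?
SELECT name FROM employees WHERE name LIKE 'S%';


LIKE 'S%' matches names starting with 'S'
Matching: 1

1 rows:
Sam


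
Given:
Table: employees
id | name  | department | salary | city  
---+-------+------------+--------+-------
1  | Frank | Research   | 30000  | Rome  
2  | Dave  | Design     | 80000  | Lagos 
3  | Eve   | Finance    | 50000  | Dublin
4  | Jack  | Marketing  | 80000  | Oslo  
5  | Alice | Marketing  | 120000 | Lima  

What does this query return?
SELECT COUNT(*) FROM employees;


COUNT(*) counts all rows

5


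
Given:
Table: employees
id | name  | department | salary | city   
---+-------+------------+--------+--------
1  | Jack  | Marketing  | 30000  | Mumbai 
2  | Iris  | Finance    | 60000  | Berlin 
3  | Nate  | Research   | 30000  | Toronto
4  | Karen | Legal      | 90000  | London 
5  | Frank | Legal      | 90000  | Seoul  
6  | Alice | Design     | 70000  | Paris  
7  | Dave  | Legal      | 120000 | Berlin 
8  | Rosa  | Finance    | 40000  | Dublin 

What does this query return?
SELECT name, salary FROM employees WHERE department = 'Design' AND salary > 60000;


Filtering: department = 'Design' AND salary > 60000
Matching: 1 rows

1 rows:
Alice, 70000


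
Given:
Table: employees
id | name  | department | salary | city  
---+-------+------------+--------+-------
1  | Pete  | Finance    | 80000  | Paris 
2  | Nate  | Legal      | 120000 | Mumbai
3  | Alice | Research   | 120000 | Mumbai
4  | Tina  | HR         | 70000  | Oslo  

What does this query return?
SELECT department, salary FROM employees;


Projecting columns: department, salary

4 rows:
Finance, 80000
Legal, 120000
Research, 120000
HR, 70000


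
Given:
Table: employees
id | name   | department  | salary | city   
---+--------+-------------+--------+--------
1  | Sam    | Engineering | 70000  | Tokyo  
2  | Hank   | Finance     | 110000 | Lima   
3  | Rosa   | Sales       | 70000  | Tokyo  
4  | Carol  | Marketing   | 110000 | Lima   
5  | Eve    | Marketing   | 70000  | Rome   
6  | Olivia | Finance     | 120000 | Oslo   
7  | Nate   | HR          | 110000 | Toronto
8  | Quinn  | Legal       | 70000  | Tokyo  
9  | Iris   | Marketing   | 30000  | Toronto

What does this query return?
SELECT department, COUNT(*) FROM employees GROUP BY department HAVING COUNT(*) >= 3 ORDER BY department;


Groups with count >= 3:
  Marketing: 3 -> PASS
  Engineering: 1 -> filtered out
  Finance: 2 -> filtered out
  HR: 1 -> filtered out
  Legal: 1 -> filtered out
  Sales: 1 -> filtered out


1 groups:
Marketing, 3


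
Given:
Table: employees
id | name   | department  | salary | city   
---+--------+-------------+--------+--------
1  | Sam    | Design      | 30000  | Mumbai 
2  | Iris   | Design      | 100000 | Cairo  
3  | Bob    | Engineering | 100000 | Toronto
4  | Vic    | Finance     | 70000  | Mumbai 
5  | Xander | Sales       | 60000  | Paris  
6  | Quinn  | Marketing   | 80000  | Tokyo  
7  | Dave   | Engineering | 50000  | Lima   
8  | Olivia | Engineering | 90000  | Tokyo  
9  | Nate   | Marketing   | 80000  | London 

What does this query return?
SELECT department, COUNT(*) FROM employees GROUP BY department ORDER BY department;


Assigning each row to its department group:
  Sam -> Design
  Iris -> Design
  Bob -> Engineering
  Vic -> Finance
  Xander -> Sales
  Quinn -> Marketing
  Dave -> Engineering
  Olivia -> Engineering
  Nate -> Marketing


5 groups:
Design, 2
Engineering, 3
Finance, 1
Marketing, 2
Sales, 1


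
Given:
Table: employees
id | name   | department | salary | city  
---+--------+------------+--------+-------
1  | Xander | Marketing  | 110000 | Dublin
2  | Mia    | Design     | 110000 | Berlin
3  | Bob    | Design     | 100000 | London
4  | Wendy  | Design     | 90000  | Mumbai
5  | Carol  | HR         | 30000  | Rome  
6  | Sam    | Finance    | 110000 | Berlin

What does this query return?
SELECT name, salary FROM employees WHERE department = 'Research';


Filtering: department = 'Research'
Matching rows: 0

Empty result set (0 rows)


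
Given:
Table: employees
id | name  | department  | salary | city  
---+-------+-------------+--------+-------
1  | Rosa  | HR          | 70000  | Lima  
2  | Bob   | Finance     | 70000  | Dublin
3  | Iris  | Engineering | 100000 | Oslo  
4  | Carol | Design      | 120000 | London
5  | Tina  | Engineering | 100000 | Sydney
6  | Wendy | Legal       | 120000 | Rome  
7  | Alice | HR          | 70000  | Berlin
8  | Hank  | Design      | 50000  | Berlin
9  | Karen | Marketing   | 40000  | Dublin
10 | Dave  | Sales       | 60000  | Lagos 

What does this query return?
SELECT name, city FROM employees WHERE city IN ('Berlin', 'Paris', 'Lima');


Filtering: city IN ('Berlin', 'Paris', 'Lima')
Matching: 3 rows

3 rows:
Rosa, Lima
Alice, Berlin
Hank, Berlin


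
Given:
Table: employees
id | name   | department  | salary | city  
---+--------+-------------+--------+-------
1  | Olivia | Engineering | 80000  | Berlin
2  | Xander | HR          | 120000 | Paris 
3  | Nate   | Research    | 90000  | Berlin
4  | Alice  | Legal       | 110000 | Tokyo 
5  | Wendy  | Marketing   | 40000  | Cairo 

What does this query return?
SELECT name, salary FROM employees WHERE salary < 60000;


Filtering: salary < 60000
Matching: 1 rows

1 rows:
Wendy, 40000


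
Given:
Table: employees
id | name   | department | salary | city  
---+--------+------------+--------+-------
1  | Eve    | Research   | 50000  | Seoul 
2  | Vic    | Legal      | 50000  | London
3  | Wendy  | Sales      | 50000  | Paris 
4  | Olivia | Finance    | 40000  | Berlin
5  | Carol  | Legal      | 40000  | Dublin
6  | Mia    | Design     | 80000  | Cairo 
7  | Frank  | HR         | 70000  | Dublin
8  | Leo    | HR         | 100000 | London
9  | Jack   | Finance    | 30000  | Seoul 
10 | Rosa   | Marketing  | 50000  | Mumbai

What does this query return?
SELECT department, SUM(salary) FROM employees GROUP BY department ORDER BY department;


Summing salary within each department:
  Design: 80000 = 80000
  Finance: 40000 + 30000 = 70000
  HR: 70000 + 100000 = 170000
  Legal: 50000 + 40000 = 90000
  Marketing: 50000 = 50000
  Research: 50000 = 50000
  Sales: 50000 = 50000


7 groups:
Design, 80000
Finance, 70000
HR, 170000
Legal, 90000
Marketing, 50000
Research, 50000
Sales, 50000


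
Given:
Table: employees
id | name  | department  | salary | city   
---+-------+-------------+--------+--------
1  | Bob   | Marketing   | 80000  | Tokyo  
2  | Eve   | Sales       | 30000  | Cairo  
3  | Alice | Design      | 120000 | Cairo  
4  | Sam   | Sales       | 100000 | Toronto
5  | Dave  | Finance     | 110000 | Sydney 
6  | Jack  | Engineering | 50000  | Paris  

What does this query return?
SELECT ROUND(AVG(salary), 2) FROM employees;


SUM(salary) = 490000
COUNT = 6
ROUND(AVG, 2) = ROUND(490000 / 6, 2) = 81666.67

81666.67


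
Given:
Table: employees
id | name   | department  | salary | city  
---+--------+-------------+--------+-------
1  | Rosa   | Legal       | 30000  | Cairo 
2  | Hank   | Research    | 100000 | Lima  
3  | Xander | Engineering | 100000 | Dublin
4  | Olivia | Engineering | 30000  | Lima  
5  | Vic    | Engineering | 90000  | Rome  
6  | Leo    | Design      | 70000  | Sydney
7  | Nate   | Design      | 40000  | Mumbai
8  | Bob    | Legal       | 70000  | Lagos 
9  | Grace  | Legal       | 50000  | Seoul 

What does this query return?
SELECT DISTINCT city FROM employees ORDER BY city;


All 'city' values (row order): Cairo, Lima, Dublin, Lima, Rome, Sydney, Mumbai, Lagos, Seoul
Removing duplicates leaves 8 unique value(s).

8 values:
Cairo
Dublin
Lagos
Lima
Mumbai
Rome
Seoul
Sydney


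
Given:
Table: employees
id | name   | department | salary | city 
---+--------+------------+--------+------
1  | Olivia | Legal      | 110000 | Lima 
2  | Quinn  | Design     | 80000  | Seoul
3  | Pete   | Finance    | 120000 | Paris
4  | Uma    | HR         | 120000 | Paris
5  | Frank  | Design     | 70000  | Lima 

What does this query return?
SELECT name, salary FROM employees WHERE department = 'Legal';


Filtering: department = 'Legal'
Matching rows: 1

1 rows:
Olivia, 110000


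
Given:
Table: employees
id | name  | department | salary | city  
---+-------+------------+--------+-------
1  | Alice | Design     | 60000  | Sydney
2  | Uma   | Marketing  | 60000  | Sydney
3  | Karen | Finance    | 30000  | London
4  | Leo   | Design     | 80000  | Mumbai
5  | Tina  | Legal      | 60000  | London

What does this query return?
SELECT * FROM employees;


SELECT * returns all 5 rows with all columns

5 rows:
1, Alice, Design, 60000, Sydney
2, Uma, Marketing, 60000, Sydney
3, Karen, Finance, 30000, London
4, Leo, Design, 80000, Mumbai
5, Tina, Legal, 60000, London


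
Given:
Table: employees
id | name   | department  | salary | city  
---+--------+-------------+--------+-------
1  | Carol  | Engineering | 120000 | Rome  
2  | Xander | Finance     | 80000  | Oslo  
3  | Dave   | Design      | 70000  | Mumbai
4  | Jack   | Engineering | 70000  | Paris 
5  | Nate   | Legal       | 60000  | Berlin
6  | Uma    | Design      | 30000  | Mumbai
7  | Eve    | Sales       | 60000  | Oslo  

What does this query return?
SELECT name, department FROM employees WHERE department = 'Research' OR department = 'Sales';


Filtering: department = 'Research' OR 'Sales'
Matching: 1 rows

1 rows:
Eve, Sales


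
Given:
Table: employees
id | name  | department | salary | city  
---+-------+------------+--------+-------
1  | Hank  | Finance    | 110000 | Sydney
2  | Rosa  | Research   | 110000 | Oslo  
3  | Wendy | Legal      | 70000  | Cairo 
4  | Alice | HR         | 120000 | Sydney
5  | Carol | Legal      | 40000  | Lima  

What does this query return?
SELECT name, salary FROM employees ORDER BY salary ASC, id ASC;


Sorting by salary ASC, then id ASC for ties

5 rows:
Carol, 40000
Wendy, 70000
Hank, 110000
Rosa, 110000
Alice, 120000


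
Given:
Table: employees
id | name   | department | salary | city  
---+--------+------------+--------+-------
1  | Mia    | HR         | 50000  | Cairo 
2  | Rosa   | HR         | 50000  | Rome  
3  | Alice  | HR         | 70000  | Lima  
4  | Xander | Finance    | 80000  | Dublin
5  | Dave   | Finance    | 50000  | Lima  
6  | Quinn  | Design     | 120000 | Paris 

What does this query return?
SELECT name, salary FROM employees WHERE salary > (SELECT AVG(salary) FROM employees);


Subquery: AVG(salary) = 70000.0
Filtering: salary > 70000.0
  Xander (80000) -> MATCH
  Quinn (120000) -> MATCH


2 rows:
Xander, 80000
Quinn, 120000


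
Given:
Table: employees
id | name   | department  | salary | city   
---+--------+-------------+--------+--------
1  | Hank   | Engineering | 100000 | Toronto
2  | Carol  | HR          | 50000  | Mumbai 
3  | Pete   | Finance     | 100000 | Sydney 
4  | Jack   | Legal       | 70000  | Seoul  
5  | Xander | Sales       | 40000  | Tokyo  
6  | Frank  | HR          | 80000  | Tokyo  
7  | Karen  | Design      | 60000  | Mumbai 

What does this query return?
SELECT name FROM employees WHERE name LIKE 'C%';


LIKE 'C%' matches names starting with 'C'
Matching: 1

1 rows:
Carol


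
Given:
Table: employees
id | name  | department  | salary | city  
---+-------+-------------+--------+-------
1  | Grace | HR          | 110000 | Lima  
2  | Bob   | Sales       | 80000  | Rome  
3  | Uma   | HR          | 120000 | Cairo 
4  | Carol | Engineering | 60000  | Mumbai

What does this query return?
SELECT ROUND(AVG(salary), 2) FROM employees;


SUM(salary) = 370000
COUNT = 4
ROUND(AVG, 2) = ROUND(370000 / 4, 2) = 92500.0

92500.0


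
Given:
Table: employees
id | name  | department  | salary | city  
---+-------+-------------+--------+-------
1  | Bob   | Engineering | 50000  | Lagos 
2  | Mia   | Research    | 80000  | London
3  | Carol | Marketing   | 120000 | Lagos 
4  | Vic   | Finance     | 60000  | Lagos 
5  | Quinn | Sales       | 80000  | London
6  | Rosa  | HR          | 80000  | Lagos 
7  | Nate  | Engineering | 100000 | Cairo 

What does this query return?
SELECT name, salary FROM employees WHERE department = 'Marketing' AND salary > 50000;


Filtering: department = 'Marketing' AND salary > 50000
Matching: 1 rows

1 rows:
Carol, 120000


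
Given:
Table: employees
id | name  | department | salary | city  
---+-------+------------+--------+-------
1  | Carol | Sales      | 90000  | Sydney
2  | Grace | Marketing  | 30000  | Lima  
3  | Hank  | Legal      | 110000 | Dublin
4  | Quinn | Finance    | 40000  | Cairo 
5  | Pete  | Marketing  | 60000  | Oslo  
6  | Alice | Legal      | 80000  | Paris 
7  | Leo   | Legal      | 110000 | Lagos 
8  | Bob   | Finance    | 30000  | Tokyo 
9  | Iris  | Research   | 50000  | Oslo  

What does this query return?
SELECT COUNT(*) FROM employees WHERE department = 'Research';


Counting rows where department = 'Research'
  Iris -> MATCH


1


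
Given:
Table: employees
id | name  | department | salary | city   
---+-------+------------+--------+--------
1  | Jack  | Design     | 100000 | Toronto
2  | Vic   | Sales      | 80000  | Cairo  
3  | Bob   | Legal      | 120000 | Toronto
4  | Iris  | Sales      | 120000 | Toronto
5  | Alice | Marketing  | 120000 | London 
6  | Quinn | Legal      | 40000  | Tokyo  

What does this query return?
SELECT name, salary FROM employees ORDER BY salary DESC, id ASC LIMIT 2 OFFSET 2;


Sort by salary DESC (id ASC tiebreak), then skip 2 and take 2
Rows 3 through 4

2 rows:
Alice, 120000
Jack, 100000


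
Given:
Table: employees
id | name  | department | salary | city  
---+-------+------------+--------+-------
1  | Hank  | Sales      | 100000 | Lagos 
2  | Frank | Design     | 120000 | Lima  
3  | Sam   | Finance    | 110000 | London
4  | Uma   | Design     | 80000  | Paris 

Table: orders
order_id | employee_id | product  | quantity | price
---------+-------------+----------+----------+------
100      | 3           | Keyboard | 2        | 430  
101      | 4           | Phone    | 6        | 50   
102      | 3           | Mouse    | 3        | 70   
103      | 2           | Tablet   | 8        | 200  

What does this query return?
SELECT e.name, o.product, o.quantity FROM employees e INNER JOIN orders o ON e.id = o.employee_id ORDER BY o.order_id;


Joining employees.id = orders.employee_id:
  employee Sam (id=3) -> order Keyboard
  employee Uma (id=4) -> order Phone
  employee Sam (id=3) -> order Mouse
  employee Frank (id=2) -> order Tablet


4 rows:
Sam, Keyboard, 2
Uma, Phone, 6
Sam, Mouse, 3
Frank, Tablet, 8


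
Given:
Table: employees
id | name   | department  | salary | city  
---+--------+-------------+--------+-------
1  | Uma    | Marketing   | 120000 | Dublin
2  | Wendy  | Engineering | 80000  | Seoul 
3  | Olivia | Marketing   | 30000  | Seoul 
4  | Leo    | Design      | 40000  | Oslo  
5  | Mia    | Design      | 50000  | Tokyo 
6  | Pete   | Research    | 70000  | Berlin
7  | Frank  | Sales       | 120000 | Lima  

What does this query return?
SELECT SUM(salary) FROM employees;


SUM(salary) = 120000 + 80000 + 30000 + 40000 + 50000 + 70000 + 120000 = 510000

510000


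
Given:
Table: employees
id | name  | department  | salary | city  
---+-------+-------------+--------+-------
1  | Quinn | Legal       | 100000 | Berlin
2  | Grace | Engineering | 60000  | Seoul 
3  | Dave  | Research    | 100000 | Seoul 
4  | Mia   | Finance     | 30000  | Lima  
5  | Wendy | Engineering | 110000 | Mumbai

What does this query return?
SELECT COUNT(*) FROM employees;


COUNT(*) counts all rows

5


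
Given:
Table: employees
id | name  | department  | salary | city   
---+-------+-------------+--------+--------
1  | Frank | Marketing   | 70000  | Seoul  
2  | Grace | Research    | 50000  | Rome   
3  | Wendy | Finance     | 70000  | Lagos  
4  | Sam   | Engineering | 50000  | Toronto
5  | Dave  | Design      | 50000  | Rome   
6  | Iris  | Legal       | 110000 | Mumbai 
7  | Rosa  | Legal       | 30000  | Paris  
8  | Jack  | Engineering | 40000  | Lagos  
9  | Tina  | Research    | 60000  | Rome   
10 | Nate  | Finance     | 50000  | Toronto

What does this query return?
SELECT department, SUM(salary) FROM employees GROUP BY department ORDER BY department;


Summing salary within each department:
  Design: 50000 = 50000
  Engineering: 50000 + 40000 = 90000
  Finance: 70000 + 50000 = 120000
  Legal: 110000 + 30000 = 140000
  Marketing: 70000 = 70000
  Research: 50000 + 60000 = 110000


6 groups:
Design, 50000
Engineering, 90000
Finance, 120000
Legal, 140000
Marketing, 70000
Research, 110000


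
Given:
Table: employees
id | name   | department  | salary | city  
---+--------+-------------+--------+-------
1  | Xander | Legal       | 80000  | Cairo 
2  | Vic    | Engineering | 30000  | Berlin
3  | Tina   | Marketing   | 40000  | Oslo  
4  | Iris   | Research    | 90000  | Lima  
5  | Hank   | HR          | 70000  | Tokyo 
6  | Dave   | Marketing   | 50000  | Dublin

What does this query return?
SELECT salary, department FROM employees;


Projecting columns: salary, department

6 rows:
80000, Legal
30000, Engineering
40000, Marketing
90000, Research
70000, HR
50000, Marketing


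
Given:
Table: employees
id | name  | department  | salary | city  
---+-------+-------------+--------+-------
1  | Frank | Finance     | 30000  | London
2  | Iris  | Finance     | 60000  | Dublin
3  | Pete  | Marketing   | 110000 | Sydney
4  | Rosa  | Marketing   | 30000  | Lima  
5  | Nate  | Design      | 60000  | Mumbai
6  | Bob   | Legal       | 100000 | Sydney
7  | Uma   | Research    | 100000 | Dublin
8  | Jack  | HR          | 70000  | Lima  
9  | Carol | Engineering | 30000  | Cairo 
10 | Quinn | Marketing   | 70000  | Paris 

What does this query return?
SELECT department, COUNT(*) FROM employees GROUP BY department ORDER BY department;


Assigning each row to its department group:
  Frank -> Finance
  Iris -> Finance
  Pete -> Marketing
  Rosa -> Marketing
  Nate -> Design
  Bob -> Legal
  Uma -> Research
  Jack -> HR
  Carol -> Engineering
  Quinn -> Marketing


7 groups:
Design, 1
Engineering, 1
Finance, 2
HR, 1
Legal, 1
Marketing, 3
Research, 1


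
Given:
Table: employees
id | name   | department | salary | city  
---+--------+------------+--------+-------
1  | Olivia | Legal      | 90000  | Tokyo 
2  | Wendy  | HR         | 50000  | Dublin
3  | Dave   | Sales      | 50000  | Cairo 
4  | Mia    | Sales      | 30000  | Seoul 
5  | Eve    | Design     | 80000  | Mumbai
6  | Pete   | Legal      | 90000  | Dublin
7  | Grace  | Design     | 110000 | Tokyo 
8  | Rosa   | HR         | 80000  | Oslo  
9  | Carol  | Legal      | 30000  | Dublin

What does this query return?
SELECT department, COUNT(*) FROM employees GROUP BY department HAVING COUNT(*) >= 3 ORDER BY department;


Groups with count >= 3:
  Legal: 3 -> PASS
  Design: 2 -> filtered out
  HR: 2 -> filtered out
  Sales: 2 -> filtered out


1 groups:
Legal, 3


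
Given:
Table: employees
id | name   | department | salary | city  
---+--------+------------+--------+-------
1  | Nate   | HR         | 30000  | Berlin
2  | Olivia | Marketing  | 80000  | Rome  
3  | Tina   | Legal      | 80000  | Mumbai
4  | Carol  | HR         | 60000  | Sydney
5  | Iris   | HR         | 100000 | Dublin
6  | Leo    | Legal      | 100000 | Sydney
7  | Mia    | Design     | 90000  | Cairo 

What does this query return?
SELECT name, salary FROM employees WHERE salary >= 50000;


Filtering: salary >= 50000
Matching: 6 rows

6 rows:
Olivia, 80000
Tina, 80000
Carol, 60000
Iris, 100000
Leo, 100000
Mia, 90000


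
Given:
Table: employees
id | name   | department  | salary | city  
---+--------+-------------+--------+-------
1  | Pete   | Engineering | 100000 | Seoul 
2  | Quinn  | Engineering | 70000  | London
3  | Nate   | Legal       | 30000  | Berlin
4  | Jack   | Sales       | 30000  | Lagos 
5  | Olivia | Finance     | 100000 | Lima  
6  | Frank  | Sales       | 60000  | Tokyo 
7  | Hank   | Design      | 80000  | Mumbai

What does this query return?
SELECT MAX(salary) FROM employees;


Salaries: 100000, 70000, 30000, 30000, 100000, 60000, 80000
MAX = 100000

100000


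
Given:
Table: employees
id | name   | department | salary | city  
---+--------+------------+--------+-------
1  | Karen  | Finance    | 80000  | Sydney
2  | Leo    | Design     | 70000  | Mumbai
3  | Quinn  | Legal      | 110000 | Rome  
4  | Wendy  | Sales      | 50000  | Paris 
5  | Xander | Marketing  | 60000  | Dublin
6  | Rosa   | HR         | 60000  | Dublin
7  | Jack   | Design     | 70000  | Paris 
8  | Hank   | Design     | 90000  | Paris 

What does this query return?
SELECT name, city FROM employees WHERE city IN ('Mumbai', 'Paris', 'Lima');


Filtering: city IN ('Mumbai', 'Paris', 'Lima')
Matching: 4 rows

4 rows:
Leo, Mumbai
Wendy, Paris
Jack, Paris
Hank, Paris


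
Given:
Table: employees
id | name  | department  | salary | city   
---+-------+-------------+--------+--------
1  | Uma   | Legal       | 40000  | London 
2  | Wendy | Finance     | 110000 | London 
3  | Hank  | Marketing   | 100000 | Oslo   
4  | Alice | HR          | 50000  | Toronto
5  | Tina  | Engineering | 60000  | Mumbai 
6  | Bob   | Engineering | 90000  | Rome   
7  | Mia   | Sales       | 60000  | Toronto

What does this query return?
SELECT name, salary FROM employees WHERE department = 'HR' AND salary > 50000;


Filtering: department = 'HR' AND salary > 50000
Matching: 0 rows

Empty result set (0 rows)


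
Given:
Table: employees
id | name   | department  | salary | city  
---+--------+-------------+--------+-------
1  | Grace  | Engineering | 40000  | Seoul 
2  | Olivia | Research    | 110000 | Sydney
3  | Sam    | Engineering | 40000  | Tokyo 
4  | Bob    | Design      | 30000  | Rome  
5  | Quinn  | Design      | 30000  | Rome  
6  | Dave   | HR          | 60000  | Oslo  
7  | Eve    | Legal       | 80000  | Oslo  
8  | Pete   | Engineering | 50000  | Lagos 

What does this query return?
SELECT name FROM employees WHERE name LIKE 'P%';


LIKE 'P%' matches names starting with 'P'
Matching: 1

1 rows:
Pete


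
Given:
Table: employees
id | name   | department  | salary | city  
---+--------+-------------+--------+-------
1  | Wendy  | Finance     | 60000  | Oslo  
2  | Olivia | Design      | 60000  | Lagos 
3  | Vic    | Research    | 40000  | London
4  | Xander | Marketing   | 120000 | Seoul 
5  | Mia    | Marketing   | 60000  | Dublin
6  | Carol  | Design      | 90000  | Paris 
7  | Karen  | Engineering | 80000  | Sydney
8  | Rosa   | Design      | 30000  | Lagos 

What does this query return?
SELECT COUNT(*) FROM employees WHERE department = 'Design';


Counting rows where department = 'Design'
  Olivia -> MATCH
  Carol -> MATCH
  Rosa -> MATCH


3


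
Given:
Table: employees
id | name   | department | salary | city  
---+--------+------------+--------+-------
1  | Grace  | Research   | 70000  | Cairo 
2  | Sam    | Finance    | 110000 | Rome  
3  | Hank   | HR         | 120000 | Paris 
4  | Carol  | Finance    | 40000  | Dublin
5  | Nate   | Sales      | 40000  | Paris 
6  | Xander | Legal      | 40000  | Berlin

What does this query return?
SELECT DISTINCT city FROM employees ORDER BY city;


All 'city' values (row order): Cairo, Rome, Paris, Dublin, Paris, Berlin
Removing duplicates leaves 5 unique value(s).

5 values:
Berlin
Cairo
Dublin
Paris
Rome


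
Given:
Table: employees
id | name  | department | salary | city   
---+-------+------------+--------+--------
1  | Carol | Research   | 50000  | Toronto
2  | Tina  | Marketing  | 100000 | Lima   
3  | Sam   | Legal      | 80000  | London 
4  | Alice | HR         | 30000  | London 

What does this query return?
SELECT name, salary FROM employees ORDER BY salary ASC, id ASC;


Sorting by salary ASC, then id ASC for ties

4 rows:
Alice, 30000
Carol, 50000
Sam, 80000
Tina, 100000


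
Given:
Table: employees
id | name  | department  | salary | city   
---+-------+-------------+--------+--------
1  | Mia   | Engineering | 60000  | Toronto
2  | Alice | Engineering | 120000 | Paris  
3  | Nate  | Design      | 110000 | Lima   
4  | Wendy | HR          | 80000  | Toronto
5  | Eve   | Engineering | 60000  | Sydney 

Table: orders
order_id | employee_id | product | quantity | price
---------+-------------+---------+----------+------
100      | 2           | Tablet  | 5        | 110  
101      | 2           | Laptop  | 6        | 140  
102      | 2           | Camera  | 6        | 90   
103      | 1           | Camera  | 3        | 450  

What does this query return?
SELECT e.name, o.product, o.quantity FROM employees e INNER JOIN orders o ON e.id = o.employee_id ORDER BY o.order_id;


Joining employees.id = orders.employee_id:
  employee Alice (id=2) -> order Tablet
  employee Alice (id=2) -> order Laptop
  employee Alice (id=2) -> order Camera
  employee Mia (id=1) -> order Camera


4 rows:
Alice, Tablet, 5
Alice, Laptop, 6
Alice, Camera, 6
Mia, Camera, 3


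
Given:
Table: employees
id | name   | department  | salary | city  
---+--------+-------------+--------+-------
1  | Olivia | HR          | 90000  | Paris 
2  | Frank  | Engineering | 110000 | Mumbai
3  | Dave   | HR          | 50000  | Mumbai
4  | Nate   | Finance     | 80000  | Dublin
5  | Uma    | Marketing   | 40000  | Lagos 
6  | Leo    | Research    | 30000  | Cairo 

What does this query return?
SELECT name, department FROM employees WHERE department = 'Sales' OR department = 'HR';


Filtering: department = 'Sales' OR 'HR'
Matching: 2 rows

2 rows:
Olivia, HR
Dave, HR


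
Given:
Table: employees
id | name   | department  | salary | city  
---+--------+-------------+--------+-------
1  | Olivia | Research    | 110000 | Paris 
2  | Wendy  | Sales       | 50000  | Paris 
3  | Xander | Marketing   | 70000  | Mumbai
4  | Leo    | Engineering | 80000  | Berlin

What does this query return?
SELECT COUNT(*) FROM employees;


COUNT(*) counts all rows

4


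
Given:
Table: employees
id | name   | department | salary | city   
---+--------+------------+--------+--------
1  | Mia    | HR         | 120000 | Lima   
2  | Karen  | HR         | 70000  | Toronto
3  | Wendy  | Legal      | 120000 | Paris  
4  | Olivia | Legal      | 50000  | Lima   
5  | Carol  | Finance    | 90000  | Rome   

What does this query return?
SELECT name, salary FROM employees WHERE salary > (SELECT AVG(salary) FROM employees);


Subquery: AVG(salary) = 90000.0
Filtering: salary > 90000.0
  Mia (120000) -> MATCH
  Wendy (120000) -> MATCH


2 rows:
Mia, 120000
Wendy, 120000


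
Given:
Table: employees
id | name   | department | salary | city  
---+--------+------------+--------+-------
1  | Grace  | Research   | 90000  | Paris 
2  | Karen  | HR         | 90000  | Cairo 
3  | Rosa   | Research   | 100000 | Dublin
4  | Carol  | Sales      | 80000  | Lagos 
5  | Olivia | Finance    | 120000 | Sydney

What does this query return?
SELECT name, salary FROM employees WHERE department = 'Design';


Filtering: department = 'Design'
Matching rows: 0

Empty result set (0 rows)


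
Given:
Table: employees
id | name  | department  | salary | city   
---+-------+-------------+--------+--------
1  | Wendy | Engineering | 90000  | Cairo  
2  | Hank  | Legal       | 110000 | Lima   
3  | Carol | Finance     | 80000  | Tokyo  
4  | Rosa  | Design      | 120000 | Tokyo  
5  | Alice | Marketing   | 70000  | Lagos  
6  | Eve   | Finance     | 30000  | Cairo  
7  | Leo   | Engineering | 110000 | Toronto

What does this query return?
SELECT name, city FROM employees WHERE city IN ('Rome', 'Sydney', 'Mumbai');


Filtering: city IN ('Rome', 'Sydney', 'Mumbai')
Matching: 0 rows

Empty result set (0 rows)


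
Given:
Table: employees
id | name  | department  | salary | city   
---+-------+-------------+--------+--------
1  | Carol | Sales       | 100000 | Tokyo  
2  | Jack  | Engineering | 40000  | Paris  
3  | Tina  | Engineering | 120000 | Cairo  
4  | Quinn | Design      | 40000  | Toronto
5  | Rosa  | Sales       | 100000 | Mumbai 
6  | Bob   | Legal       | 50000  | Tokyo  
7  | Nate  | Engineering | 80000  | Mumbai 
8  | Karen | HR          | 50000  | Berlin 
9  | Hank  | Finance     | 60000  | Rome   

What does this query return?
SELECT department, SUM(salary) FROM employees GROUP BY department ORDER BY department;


Summing salary within each department:
  Design: 40000 = 40000
  Engineering: 40000 + 120000 + 80000 = 240000
  Finance: 60000 = 60000
  HR: 50000 = 50000
  Legal: 50000 = 50000
  Sales: 100000 + 100000 = 200000


6 groups:
Design, 40000
Engineering, 240000
Finance, 60000
HR, 50000
Legal, 50000
Sales, 200000
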